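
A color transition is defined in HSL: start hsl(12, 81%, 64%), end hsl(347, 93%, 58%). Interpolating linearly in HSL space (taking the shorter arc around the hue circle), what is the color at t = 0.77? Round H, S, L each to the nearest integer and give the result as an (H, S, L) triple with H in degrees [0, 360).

(353, 90, 59)

Hue: 347 − 12 = 335°, but |335| > 180 so the shorter arc goes the other way: Δh = 335 − 360 = -25°.
H = 12 + 0.77 × (-25) = -7.25 → -7 → -7 mod 360 = 353°
S = 81 + 0.77 × (93 − 81) = 90.24 → 90%
L = 64 + 0.77 × (58 − 64) = 59.38 → 59%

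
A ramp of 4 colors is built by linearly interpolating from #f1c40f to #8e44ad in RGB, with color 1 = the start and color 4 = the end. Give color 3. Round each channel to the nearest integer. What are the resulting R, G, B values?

With 4 swatches and endpoints inclusive, swatch 3 sits at t = (3 − 1)/(4 − 1) = 2/3 ≈ 0.6667.
#f1c40f → (241, 196, 15); #8e44ad → (142, 68, 173).
R = 241 + 0.6667 × (142 − 241) = 174.997 → 175
G = 196 + 0.6667 × (68 − 196) = 110.662 → 111
B = 15 + 0.6667 × (173 − 15) = 120.339 → 120

(175, 111, 120)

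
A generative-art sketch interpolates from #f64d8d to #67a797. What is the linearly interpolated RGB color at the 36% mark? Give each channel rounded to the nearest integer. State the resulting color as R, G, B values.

#f64d8d → (246, 77, 141); #67a797 → (103, 167, 151).
36% corresponds to t = 0.36.
R = 246 + 0.36 × (103 − 246) = 246 + 0.36 × -143 = 194.52 → 195
G = 77 + 0.36 × (167 − 77) = 77 + 0.36 × 90 = 109.4 → 109
B = 141 + 0.36 × (151 − 141) = 141 + 0.36 × 10 = 144.6 → 145

(195, 109, 145)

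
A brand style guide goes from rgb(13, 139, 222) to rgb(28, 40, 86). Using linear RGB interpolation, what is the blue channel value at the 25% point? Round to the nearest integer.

188

B = 222 + 0.25 × (86 − 222) = 188 → 188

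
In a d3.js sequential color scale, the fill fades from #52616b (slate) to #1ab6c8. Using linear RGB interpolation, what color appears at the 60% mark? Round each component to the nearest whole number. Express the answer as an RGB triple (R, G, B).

(48, 148, 163)

#52616b → (82, 97, 107); #1ab6c8 → (26, 182, 200).
60% corresponds to t = 0.6.
R = 82 + 0.6 × (26 − 82) = 82 + 0.6 × -56 = 48.4 → 48
G = 97 + 0.6 × (182 − 97) = 97 + 0.6 × 85 = 148 → 148
B = 107 + 0.6 × (200 − 107) = 107 + 0.6 × 93 = 162.8 → 163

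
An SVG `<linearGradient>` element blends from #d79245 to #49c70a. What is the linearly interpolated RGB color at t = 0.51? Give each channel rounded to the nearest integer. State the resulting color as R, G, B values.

(143, 173, 39)

#d79245 → (215, 146, 69); #49c70a → (73, 199, 10).
R = 215 + 0.51 × (73 − 215) = 215 + 0.51 × -142 = 142.58 → 143
G = 146 + 0.51 × (199 − 146) = 146 + 0.51 × 53 = 173.03 → 173
B = 69 + 0.51 × (10 − 69) = 69 + 0.51 × -59 = 38.91 → 39
So the blended color is (143, 173, 39), about #8fad27.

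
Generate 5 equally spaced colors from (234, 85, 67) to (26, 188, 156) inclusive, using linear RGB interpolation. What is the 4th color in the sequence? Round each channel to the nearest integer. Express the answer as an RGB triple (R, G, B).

(78, 162, 134)

With 5 swatches and endpoints inclusive, swatch 4 sits at t = (4 − 1)/(5 − 1) = 3/4 ≈ 0.75.
R = 234 + 0.75 × (26 − 234) = 78 → 78
G = 85 + 0.75 × (188 − 85) = 162.25 → 162
B = 67 + 0.75 × (156 − 67) = 133.75 → 134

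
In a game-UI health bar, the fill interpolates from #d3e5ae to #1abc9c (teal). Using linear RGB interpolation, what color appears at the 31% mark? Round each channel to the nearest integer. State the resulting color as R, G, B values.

(154, 216, 168)

#d3e5ae → (211, 229, 174); #1abc9c → (26, 188, 156).
31% corresponds to t = 0.31.
R = 211 + 0.31 × (26 − 211) = 211 + 0.31 × -185 = 153.65 → 154
G = 229 + 0.31 × (188 − 229) = 229 + 0.31 × -41 = 216.29 → 216
B = 174 + 0.31 × (156 − 174) = 174 + 0.31 × -18 = 168.42 → 168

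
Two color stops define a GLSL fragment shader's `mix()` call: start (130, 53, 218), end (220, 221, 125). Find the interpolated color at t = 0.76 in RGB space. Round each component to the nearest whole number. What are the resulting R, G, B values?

R = 130 + 0.76 × (220 − 130) = 130 + 0.76 × 90 = 198.4 → 198
G = 53 + 0.76 × (221 − 53) = 53 + 0.76 × 168 = 180.68 → 181
B = 218 + 0.76 × (125 − 218) = 218 + 0.76 × -93 = 147.32 → 147

(198, 181, 147)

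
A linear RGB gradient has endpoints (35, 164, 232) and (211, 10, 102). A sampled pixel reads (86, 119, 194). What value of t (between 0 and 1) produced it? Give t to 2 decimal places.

0.29

Invert the lerp on the R channel (largest span, 176): t = (86 − 35) / (211 − 35) = 51/176 = 0.28977.
Check on G: (119 − 164)/(10 − 164) = 0.2922 ✓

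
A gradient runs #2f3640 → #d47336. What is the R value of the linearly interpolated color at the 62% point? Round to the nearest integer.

R₁ = 47 (from #2f3640), R₂ = 212 (from #d47336).
R = 47 + 0.62 × (212 − 47) = 149.3 → 149

149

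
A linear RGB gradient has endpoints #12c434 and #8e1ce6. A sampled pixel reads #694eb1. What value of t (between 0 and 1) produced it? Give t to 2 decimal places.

Invert the lerp on the B channel (largest span, 178): t = (177 − 52) / (230 − 52) = 125/178 = 0.70225.
Check on R: (105 − 18)/(142 − 18) = 0.7016 ✓

0.70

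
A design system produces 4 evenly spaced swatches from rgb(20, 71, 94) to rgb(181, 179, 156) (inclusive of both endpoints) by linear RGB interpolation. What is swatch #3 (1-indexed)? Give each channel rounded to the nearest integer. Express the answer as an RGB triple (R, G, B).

(127, 143, 135)

With 4 swatches and endpoints inclusive, swatch 3 sits at t = (3 − 1)/(4 − 1) = 2/3 ≈ 0.6667.
R = 20 + 0.6667 × (181 − 20) = 127.339 → 127
G = 71 + 0.6667 × (179 − 71) = 143.004 → 143
B = 94 + 0.6667 × (156 − 94) = 135.335 → 135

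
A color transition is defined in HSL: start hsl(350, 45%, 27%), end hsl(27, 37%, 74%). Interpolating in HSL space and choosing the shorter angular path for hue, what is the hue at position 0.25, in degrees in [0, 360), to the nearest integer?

359

Hue: 27 − 350 = -323°, but |-323| > 180 so the shorter arc goes the other way: Δh = -323 + 360 = 37°.
H = 350 + 0.25 × (37) = 359.25 → 359°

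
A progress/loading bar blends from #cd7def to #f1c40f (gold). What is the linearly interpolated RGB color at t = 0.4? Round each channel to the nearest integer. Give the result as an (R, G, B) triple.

#cd7def → (205, 125, 239); #f1c40f → (241, 196, 15).
R = 205 + 0.4 × (241 − 205) = 205 + 0.4 × 36 = 219.4 → 219
G = 125 + 0.4 × (196 − 125) = 125 + 0.4 × 71 = 153.4 → 153
B = 239 + 0.4 × (15 − 239) = 239 + 0.4 × -224 = 149.4 → 149

(219, 153, 149)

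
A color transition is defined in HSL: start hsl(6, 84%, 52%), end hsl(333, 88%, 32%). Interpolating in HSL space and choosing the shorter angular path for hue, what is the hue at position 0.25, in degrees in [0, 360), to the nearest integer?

Hue: 333 − 6 = 327°, but |327| > 180 so the shorter arc goes the other way: Δh = 327 − 360 = -33°.
H = 6 + 0.25 × (-33) = -2.25 → -2 → -2 mod 360 = 358°

358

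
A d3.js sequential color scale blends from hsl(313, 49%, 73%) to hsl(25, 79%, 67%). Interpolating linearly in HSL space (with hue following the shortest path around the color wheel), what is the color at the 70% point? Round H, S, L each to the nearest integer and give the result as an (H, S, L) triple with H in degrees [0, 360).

(3, 70, 69)

Hue: 25 − 313 = -288°, but |-288| > 180 so the shorter arc goes the other way: Δh = -288 + 360 = 72°.
H = 313 + 0.7 × (72) = 363.4 → 363 → 363 mod 360 = 3°
S = 49 + 0.7 × (79 − 49) = 70 → 70%
L = 73 + 0.7 × (67 − 73) = 68.8 → 69%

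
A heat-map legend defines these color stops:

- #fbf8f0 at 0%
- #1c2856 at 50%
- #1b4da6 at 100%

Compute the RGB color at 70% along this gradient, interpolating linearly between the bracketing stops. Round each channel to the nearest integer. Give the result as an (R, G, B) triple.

(28, 55, 118)

70% lies between the 50% and 100% stops, so the local fraction is t = (70 − 50)/(100 − 50) = 20/50 ≈ 0.4.
#1c2856 → (28, 40, 86); #1b4da6 → (27, 77, 166).
R = 28 + 0.4 × (27 − 28) = 27.6 → 28
G = 40 + 0.4 × (77 − 40) = 54.8 → 55
B = 86 + 0.4 × (166 − 86) = 118 → 118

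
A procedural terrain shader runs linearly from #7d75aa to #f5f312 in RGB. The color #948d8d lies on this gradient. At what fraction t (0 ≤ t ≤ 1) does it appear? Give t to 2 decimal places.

0.19

Invert the lerp on the B channel (largest span, 152): t = (141 − 170) / (18 − 170) = -29/-152 = 0.19079.
Check on R: (148 − 125)/(245 − 125) = 0.1917 ✓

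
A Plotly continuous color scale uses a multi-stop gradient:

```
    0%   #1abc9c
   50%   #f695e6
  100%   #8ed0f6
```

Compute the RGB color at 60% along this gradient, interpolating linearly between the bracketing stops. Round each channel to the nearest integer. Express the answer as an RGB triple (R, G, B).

(225, 161, 233)

60% lies between the 50% and 100% stops, so the local fraction is t = (60 − 50)/(100 − 50) = 10/50 ≈ 0.2.
#f695e6 → (246, 149, 230); #8ed0f6 → (142, 208, 246).
R = 246 + 0.2 × (142 − 246) = 225.2 → 225
G = 149 + 0.2 × (208 − 149) = 160.8 → 161
B = 230 + 0.2 × (246 − 230) = 233.2 → 233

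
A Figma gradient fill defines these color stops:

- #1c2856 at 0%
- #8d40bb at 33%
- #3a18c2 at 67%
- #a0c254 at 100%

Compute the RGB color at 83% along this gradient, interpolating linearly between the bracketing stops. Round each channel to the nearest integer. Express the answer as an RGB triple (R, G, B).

83% lies between the 67% and 100% stops, so the local fraction is t = (83 − 67)/(100 − 67) = 16/33 ≈ 0.4848.
#3a18c2 → (58, 24, 194); #a0c254 → (160, 194, 84).
R = 58 + 0.4848 × (160 − 58) = 107.45 → 107
G = 24 + 0.4848 × (194 − 24) = 106.416 → 106
B = 194 + 0.4848 × (84 − 194) = 140.672 → 141

(107, 106, 141)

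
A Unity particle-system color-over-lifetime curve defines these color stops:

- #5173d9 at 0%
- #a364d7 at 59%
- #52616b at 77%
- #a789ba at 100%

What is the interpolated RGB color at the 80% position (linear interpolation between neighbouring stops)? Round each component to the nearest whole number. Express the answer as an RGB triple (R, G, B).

(93, 102, 117)

80% lies between the 77% and 100% stops, so the local fraction is t = (80 − 77)/(100 − 77) = 3/23 ≈ 0.1304.
#52616b → (82, 97, 107); #a789ba → (167, 137, 186).
R = 82 + 0.1304 × (167 − 82) = 93.084 → 93
G = 97 + 0.1304 × (137 − 97) = 102.216 → 102
B = 107 + 0.1304 × (186 − 107) = 117.302 → 117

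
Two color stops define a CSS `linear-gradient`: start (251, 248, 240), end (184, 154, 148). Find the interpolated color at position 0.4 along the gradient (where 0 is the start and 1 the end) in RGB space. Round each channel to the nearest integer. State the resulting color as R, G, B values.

R = 251 + 0.4 × (184 − 251) = 251 + 0.4 × -67 = 224.2 → 224
G = 248 + 0.4 × (154 − 248) = 248 + 0.4 × -94 = 210.4 → 210
B = 240 + 0.4 × (148 − 240) = 240 + 0.4 × -92 = 203.2 → 203

(224, 210, 203)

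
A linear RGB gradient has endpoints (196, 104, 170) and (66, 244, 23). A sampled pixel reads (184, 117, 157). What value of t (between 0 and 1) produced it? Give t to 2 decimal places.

0.09

Invert the lerp on the B channel (largest span, 147): t = (157 − 170) / (23 − 170) = -13/-147 = 0.088435.
Check on R: (184 − 196)/(66 − 196) = 0.09231 ✓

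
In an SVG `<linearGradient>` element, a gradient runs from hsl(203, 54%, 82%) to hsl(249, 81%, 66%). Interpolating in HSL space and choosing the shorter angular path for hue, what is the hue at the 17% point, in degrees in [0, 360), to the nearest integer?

211

Hue arc: Δh = 249 − 203 = 46° (|Δh| ≤ 180, already the shorter path).
H = 203 + 0.17 × (46) = 210.82 → 211°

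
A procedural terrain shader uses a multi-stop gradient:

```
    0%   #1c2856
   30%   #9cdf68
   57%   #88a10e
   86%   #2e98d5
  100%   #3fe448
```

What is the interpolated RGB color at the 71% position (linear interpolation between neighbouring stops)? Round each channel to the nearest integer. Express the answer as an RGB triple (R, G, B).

71% lies between the 57% and 86% stops, so the local fraction is t = (71 − 57)/(86 − 57) = 14/29 ≈ 0.4828.
#88a10e → (136, 161, 14); #2e98d5 → (46, 152, 213).
R = 136 + 0.4828 × (46 − 136) = 92.548 → 93
G = 161 + 0.4828 × (152 − 161) = 156.655 → 157
B = 14 + 0.4828 × (213 − 14) = 110.077 → 110

(93, 157, 110)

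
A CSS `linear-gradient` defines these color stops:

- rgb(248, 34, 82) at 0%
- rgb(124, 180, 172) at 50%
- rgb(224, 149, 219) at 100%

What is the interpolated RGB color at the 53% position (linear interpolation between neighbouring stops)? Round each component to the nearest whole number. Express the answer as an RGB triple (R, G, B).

(130, 178, 175)

53% lies between the 50% and 100% stops, so the local fraction is t = (53 − 50)/(100 − 50) = 3/50 ≈ 0.06.
R = 124 + 0.06 × (224 − 124) = 130 → 130
G = 180 + 0.06 × (149 − 180) = 178.14 → 178
B = 172 + 0.06 × (219 − 172) = 174.82 → 175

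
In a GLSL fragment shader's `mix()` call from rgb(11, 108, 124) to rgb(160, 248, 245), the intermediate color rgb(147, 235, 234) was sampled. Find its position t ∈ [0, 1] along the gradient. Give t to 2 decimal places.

Invert the lerp on the R channel (largest span, 149): t = (147 − 11) / (160 − 11) = 136/149 = 0.91275.
Check on G: (235 − 108)/(248 − 108) = 0.9071 ✓

0.91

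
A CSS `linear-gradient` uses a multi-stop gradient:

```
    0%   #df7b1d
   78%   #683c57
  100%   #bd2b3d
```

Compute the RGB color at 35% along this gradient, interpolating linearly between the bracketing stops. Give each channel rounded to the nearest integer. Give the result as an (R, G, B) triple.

35% lies between the 0% and 78% stops, so the local fraction is t = (35 − 0)/(78 − 0) = 35/78 ≈ 0.4487.
#df7b1d → (223, 123, 29); #683c57 → (104, 60, 87).
R = 223 + 0.4487 × (104 − 223) = 169.605 → 170
G = 123 + 0.4487 × (60 − 123) = 94.732 → 95
B = 29 + 0.4487 × (87 − 29) = 55.025 → 55

(170, 95, 55)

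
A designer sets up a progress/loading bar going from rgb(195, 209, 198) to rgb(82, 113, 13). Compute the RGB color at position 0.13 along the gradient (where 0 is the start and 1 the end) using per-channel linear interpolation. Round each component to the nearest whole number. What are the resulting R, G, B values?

R = 195 + 0.13 × (82 − 195) = 195 + 0.13 × -113 = 180.31 → 180
G = 209 + 0.13 × (113 − 209) = 209 + 0.13 × -96 = 196.52 → 197
B = 198 + 0.13 × (13 − 198) = 198 + 0.13 × -185 = 173.95 → 174
So the blended color is (180, 197, 174), about #b4c5ae.

(180, 197, 174)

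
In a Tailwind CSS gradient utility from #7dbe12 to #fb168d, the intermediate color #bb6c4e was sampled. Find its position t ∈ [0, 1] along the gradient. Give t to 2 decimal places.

Invert the lerp on the G channel (largest span, 168): t = (108 − 190) / (22 − 190) = -82/-168 = 0.4881.
Check on R: (187 − 125)/(251 − 125) = 0.4921 ✓

0.49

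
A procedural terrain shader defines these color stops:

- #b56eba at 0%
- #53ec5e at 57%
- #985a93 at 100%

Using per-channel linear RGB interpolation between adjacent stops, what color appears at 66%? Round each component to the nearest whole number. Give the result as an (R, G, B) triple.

66% lies between the 57% and 100% stops, so the local fraction is t = (66 − 57)/(100 − 57) = 9/43 ≈ 0.2093.
#53ec5e → (83, 236, 94); #985a93 → (152, 90, 147).
R = 83 + 0.2093 × (152 − 83) = 97.442 → 97
G = 236 + 0.2093 × (90 − 236) = 205.442 → 205
B = 94 + 0.2093 × (147 − 94) = 105.093 → 105

(97, 205, 105)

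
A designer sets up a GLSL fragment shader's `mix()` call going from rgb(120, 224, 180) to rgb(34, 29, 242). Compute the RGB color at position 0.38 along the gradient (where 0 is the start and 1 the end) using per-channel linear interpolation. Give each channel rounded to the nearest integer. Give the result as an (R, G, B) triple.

(87, 150, 204)

R = 120 + 0.38 × (34 − 120) = 120 + 0.38 × -86 = 87.32 → 87
G = 224 + 0.38 × (29 − 224) = 224 + 0.38 × -195 = 149.9 → 150
B = 180 + 0.38 × (242 − 180) = 180 + 0.38 × 62 = 203.56 → 204
So the blended color is (87, 150, 204), about #5796cc.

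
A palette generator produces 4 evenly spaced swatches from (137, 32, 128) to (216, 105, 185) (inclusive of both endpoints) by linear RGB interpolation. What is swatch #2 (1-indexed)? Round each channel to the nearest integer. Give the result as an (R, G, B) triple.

(163, 56, 147)

With 4 swatches and endpoints inclusive, swatch 2 sits at t = (2 − 1)/(4 − 1) = 1/3 ≈ 0.3333.
R = 137 + 0.3333 × (216 − 137) = 163.331 → 163
G = 32 + 0.3333 × (105 − 32) = 56.331 → 56
B = 128 + 0.3333 × (185 − 128) = 146.998 → 147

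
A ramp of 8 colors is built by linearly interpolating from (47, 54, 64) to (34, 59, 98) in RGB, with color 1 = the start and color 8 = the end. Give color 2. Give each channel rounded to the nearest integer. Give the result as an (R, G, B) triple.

(45, 55, 69)

With 8 swatches and endpoints inclusive, swatch 2 sits at t = (2 − 1)/(8 − 1) = 1/7 ≈ 0.1429.
R = 47 + 0.1429 × (34 − 47) = 45.142 → 45
G = 54 + 0.1429 × (59 − 54) = 54.715 → 55
B = 64 + 0.1429 × (98 − 64) = 68.859 → 69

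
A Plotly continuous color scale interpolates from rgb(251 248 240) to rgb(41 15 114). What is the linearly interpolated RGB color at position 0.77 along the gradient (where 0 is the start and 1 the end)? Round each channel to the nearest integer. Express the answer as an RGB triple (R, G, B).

(89, 69, 143)

R = 251 + 0.77 × (41 − 251) = 251 + 0.77 × -210 = 89.3 → 89
G = 248 + 0.77 × (15 − 248) = 248 + 0.77 × -233 = 68.59 → 69
B = 240 + 0.77 × (114 − 240) = 240 + 0.77 × -126 = 142.98 → 143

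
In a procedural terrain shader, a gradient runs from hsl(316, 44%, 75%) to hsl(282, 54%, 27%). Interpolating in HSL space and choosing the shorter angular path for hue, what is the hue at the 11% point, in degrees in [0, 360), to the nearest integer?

Hue arc: Δh = 282 − 316 = -34° (|Δh| ≤ 180, already the shorter path).
H = 316 + 0.11 × (-34) = 312.26 → 312°

312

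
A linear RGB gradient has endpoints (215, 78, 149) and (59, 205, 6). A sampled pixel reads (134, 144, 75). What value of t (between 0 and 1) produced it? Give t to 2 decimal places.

Invert the lerp on the R channel (largest span, 156): t = (134 − 215) / (59 − 215) = -81/-156 = 0.51923.
Check on G: (144 − 78)/(205 − 78) = 0.5197 ✓

0.52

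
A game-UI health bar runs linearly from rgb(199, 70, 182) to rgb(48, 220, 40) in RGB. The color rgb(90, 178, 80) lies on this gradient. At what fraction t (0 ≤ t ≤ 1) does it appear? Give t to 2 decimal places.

0.72

Invert the lerp on the R channel (largest span, 151): t = (90 − 199) / (48 − 199) = -109/-151 = 0.72185.
Check on G: (178 − 70)/(220 − 70) = 0.72 ✓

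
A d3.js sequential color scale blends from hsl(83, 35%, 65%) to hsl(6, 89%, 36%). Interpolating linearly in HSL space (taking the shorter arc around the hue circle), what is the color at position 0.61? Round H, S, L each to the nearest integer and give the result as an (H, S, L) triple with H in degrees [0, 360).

(36, 68, 47)

Hue arc: Δh = 6 − 83 = -77° (|Δh| ≤ 180, already the shorter path).
H = 83 + 0.61 × (-77) = 36.03 → 36°
S = 35 + 0.61 × (89 − 35) = 67.94 → 68%
L = 65 + 0.61 × (36 − 65) = 47.31 → 47%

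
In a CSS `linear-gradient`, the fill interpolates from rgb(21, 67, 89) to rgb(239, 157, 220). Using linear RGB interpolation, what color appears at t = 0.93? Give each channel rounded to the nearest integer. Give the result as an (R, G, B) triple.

(224, 151, 211)

R = 21 + 0.93 × (239 − 21) = 21 + 0.93 × 218 = 223.74 → 224
G = 67 + 0.93 × (157 − 67) = 67 + 0.93 × 90 = 150.7 → 151
B = 89 + 0.93 × (220 − 89) = 89 + 0.93 × 131 = 210.83 → 211
So the blended color is (224, 151, 211), about #e097d3.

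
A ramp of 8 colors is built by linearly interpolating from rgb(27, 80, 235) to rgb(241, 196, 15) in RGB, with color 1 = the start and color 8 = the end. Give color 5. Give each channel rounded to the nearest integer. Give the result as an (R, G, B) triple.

(149, 146, 109)

With 8 swatches and endpoints inclusive, swatch 5 sits at t = (5 − 1)/(8 − 1) = 4/7 ≈ 0.5714.
R = 27 + 0.5714 × (241 − 27) = 149.28 → 149
G = 80 + 0.5714 × (196 − 80) = 146.282 → 146
B = 235 + 0.5714 × (15 − 235) = 109.292 → 109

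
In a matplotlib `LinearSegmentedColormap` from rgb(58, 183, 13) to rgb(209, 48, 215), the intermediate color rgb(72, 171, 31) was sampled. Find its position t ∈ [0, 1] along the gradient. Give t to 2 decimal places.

Invert the lerp on the B channel (largest span, 202): t = (31 − 13) / (215 − 13) = 18/202 = 0.089109.
Check on R: (72 − 58)/(209 − 58) = 0.09272 ✓

0.09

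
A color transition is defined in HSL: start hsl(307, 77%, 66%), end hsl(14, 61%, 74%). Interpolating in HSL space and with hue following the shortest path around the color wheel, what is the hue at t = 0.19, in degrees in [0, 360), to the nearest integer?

320

Hue: 14 − 307 = -293°, but |-293| > 180 so the shorter arc goes the other way: Δh = -293 + 360 = 67°.
H = 307 + 0.19 × (67) = 319.73 → 320°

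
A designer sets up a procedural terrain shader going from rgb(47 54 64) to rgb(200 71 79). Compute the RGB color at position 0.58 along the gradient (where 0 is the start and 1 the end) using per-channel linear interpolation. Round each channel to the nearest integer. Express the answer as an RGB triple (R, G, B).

R = 47 + 0.58 × (200 − 47) = 47 + 0.58 × 153 = 135.74 → 136
G = 54 + 0.58 × (71 − 54) = 54 + 0.58 × 17 = 63.86 → 64
B = 64 + 0.58 × (79 − 64) = 64 + 0.58 × 15 = 72.7 → 73

(136, 64, 73)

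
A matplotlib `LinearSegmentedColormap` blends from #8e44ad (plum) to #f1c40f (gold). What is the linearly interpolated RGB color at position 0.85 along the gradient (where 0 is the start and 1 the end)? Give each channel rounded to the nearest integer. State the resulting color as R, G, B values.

(226, 177, 39)

#8e44ad → (142, 68, 173); #f1c40f → (241, 196, 15).
R = 142 + 0.85 × (241 − 142) = 142 + 0.85 × 99 = 226.15 → 226
G = 68 + 0.85 × (196 − 68) = 68 + 0.85 × 128 = 176.8 → 177
B = 173 + 0.85 × (15 − 173) = 173 + 0.85 × -158 = 38.7 → 39
So the blended color is (226, 177, 39), about #e2b127.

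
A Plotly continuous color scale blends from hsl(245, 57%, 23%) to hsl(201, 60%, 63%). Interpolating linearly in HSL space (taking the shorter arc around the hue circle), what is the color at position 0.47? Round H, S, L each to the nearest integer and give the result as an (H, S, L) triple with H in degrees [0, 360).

Hue arc: Δh = 201 − 245 = -44° (|Δh| ≤ 180, already the shorter path).
H = 245 + 0.47 × (-44) = 224.32 → 224°
S = 57 + 0.47 × (60 − 57) = 58.41 → 58%
L = 23 + 0.47 × (63 − 23) = 41.8 → 42%

(224, 58, 42)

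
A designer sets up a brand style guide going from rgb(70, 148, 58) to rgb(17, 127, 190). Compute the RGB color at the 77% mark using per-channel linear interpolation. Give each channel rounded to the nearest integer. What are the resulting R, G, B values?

77% corresponds to t = 0.77.
R = 70 + 0.77 × (17 − 70) = 70 + 0.77 × -53 = 29.19 → 29
G = 148 + 0.77 × (127 − 148) = 148 + 0.77 × -21 = 131.83 → 132
B = 58 + 0.77 × (190 − 58) = 58 + 0.77 × 132 = 159.64 → 160

(29, 132, 160)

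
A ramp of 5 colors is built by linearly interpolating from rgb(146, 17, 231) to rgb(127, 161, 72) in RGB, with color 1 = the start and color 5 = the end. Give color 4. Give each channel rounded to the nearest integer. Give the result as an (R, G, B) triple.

With 5 swatches and endpoints inclusive, swatch 4 sits at t = (4 − 1)/(5 − 1) = 3/4 ≈ 0.75.
R = 146 + 0.75 × (127 − 146) = 131.75 → 132
G = 17 + 0.75 × (161 − 17) = 125 → 125
B = 231 + 0.75 × (72 − 231) = 111.75 → 112

(132, 125, 112)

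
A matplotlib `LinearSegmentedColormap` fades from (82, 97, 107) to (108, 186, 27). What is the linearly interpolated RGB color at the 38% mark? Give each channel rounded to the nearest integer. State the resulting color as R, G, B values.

(92, 131, 77)

38% corresponds to t = 0.38.
R = 82 + 0.38 × (108 − 82) = 82 + 0.38 × 26 = 91.88 → 92
G = 97 + 0.38 × (186 − 97) = 97 + 0.38 × 89 = 130.82 → 131
B = 107 + 0.38 × (27 − 107) = 107 + 0.38 × -80 = 76.6 → 77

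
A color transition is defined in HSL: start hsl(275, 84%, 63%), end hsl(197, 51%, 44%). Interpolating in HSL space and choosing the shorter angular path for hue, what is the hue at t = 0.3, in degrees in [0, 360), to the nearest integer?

Hue arc: Δh = 197 − 275 = -78° (|Δh| ≤ 180, already the shorter path).
H = 275 + 0.3 × (-78) = 251.6 → 252°

252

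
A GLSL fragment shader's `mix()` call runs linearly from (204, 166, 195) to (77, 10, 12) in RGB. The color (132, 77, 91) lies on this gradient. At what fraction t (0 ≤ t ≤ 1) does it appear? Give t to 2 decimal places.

Invert the lerp on the B channel (largest span, 183): t = (91 − 195) / (12 − 195) = -104/-183 = 0.56831.
Check on R: (132 − 204)/(77 − 204) = 0.5669 ✓

0.57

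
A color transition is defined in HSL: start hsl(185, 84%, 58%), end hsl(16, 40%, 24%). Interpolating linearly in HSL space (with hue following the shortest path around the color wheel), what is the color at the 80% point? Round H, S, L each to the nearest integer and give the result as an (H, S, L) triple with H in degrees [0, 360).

(50, 49, 31)

Hue arc: Δh = 16 − 185 = -169° (|Δh| ≤ 180, already the shorter path).
H = 185 + 0.8 × (-169) = 49.8 → 50°
S = 84 + 0.8 × (40 − 84) = 48.8 → 49%
L = 58 + 0.8 × (24 − 58) = 30.8 → 31%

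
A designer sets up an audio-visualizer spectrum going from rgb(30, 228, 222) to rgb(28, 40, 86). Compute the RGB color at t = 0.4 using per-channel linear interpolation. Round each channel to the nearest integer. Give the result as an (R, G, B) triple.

R = 30 + 0.4 × (28 − 30) = 30 + 0.4 × -2 = 29.2 → 29
G = 228 + 0.4 × (40 − 228) = 228 + 0.4 × -188 = 152.8 → 153
B = 222 + 0.4 × (86 − 222) = 222 + 0.4 × -136 = 167.6 → 168

(29, 153, 168)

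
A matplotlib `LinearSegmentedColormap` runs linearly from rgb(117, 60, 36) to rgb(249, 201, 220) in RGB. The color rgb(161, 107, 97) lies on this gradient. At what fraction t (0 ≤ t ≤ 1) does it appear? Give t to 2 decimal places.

Invert the lerp on the B channel (largest span, 184): t = (97 − 36) / (220 − 36) = 61/184 = 0.33152.
Check on R: (161 − 117)/(249 − 117) = 0.3333 ✓

0.33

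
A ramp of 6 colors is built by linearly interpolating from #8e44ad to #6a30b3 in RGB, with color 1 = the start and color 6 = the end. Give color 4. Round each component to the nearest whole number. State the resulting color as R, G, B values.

(120, 56, 177)

With 6 swatches and endpoints inclusive, swatch 4 sits at t = (4 − 1)/(6 − 1) = 3/5 ≈ 0.6.
#8e44ad → (142, 68, 173); #6a30b3 → (106, 48, 179).
R = 142 + 0.6 × (106 − 142) = 120.4 → 120
G = 68 + 0.6 × (48 − 68) = 56 → 56
B = 173 + 0.6 × (179 − 173) = 176.6 → 177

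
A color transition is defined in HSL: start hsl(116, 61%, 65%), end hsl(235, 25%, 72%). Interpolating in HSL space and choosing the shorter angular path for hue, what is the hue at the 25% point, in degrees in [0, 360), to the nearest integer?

146

Hue arc: Δh = 235 − 116 = 119° (|Δh| ≤ 180, already the shorter path).
H = 116 + 0.25 × (119) = 145.75 → 146°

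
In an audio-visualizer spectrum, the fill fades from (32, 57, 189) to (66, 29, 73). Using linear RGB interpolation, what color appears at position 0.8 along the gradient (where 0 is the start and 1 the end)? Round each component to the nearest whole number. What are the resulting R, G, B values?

(59, 35, 96)

R = 32 + 0.8 × (66 − 32) = 32 + 0.8 × 34 = 59.2 → 59
G = 57 + 0.8 × (29 − 57) = 57 + 0.8 × -28 = 34.6 → 35
B = 189 + 0.8 × (73 − 189) = 189 + 0.8 × -116 = 96.2 → 96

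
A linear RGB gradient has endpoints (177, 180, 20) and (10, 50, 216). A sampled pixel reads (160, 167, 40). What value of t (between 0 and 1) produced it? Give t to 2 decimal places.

0.10

Invert the lerp on the B channel (largest span, 196): t = (40 − 20) / (216 − 20) = 20/196 = 0.10204.
Check on R: (160 − 177)/(10 − 177) = 0.1018 ✓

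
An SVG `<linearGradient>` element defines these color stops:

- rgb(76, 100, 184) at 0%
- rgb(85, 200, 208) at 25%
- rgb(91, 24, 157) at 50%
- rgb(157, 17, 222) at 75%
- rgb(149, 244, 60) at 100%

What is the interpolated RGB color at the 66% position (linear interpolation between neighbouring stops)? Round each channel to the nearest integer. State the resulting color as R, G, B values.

66% lies between the 50% and 75% stops, so the local fraction is t = (66 − 50)/(75 − 50) = 16/25 ≈ 0.64.
R = 91 + 0.64 × (157 − 91) = 133.24 → 133
G = 24 + 0.64 × (17 − 24) = 19.52 → 20
B = 157 + 0.64 × (222 − 157) = 198.6 → 199

(133, 20, 199)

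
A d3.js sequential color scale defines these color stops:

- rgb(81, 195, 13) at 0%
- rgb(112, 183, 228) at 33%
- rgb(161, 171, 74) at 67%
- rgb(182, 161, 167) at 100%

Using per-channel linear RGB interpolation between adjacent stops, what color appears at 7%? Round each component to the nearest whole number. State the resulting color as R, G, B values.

(88, 192, 59)

7% lies between the 0% and 33% stops, so the local fraction is t = (7 − 0)/(33 − 0) = 7/33 ≈ 0.2121.
R = 81 + 0.2121 × (112 − 81) = 87.575 → 88
G = 195 + 0.2121 × (183 − 195) = 192.455 → 192
B = 13 + 0.2121 × (228 − 13) = 58.602 → 59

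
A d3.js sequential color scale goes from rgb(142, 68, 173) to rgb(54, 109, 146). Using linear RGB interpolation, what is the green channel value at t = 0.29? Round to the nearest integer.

80

G = 68 + 0.29 × (109 − 68) = 79.89 → 80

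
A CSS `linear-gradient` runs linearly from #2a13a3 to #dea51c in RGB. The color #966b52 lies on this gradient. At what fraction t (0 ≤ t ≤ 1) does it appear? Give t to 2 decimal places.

0.60

Invert the lerp on the R channel (largest span, 180): t = (150 − 42) / (222 − 42) = 108/180 = 0.6.
Check on G: (107 − 19)/(165 − 19) = 0.6027 ✓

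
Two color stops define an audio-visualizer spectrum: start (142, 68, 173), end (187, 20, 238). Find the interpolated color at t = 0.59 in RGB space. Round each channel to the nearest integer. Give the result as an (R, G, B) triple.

R = 142 + 0.59 × (187 − 142) = 142 + 0.59 × 45 = 168.55 → 169
G = 68 + 0.59 × (20 − 68) = 68 + 0.59 × -48 = 39.68 → 40
B = 173 + 0.59 × (238 − 173) = 173 + 0.59 × 65 = 211.35 → 211

(169, 40, 211)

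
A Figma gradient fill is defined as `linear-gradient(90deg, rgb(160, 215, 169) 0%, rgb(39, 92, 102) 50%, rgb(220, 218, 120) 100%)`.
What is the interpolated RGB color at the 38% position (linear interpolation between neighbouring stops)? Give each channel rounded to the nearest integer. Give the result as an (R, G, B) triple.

(68, 122, 118)

38% lies between the 0% and 50% stops, so the local fraction is t = (38 − 0)/(50 − 0) = 38/50 ≈ 0.76.
R = 160 + 0.76 × (39 − 160) = 68.04 → 68
G = 215 + 0.76 × (92 − 215) = 121.52 → 122
B = 169 + 0.76 × (102 − 169) = 118.08 → 118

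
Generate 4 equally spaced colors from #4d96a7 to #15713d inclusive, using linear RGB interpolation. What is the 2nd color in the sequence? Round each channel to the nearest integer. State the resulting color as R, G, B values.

With 4 swatches and endpoints inclusive, swatch 2 sits at t = (2 − 1)/(4 − 1) = 1/3 ≈ 0.3333.
#4d96a7 → (77, 150, 167); #15713d → (21, 113, 61).
R = 77 + 0.3333 × (21 − 77) = 58.335 → 58
G = 150 + 0.3333 × (113 − 150) = 137.668 → 138
B = 167 + 0.3333 × (61 − 167) = 131.67 → 132

(58, 138, 132)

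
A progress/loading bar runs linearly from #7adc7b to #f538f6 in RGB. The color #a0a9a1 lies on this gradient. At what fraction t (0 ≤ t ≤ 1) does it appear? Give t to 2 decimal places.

Invert the lerp on the G channel (largest span, 164): t = (169 − 220) / (56 − 220) = -51/-164 = 0.31098.
Check on R: (160 − 122)/(245 − 122) = 0.3089 ✓

0.31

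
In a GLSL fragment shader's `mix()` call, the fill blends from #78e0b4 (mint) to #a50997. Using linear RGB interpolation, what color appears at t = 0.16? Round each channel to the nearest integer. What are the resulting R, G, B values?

#78e0b4 → (120, 224, 180); #a50997 → (165, 9, 151).
R = 120 + 0.16 × (165 − 120) = 120 + 0.16 × 45 = 127.2 → 127
G = 224 + 0.16 × (9 − 224) = 224 + 0.16 × -215 = 189.6 → 190
B = 180 + 0.16 × (151 − 180) = 180 + 0.16 × -29 = 175.36 → 175
So the blended color is (127, 190, 175), about #7fbeaf.

(127, 190, 175)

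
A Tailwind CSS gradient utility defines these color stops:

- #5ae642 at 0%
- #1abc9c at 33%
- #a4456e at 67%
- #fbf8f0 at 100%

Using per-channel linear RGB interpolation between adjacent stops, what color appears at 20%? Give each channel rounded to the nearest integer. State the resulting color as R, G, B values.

20% lies between the 0% and 33% stops, so the local fraction is t = (20 − 0)/(33 − 0) = 20/33 ≈ 0.6061.
#5ae642 → (90, 230, 66); #1abc9c → (26, 188, 156).
R = 90 + 0.6061 × (26 − 90) = 51.21 → 51
G = 230 + 0.6061 × (188 − 230) = 204.544 → 205
B = 66 + 0.6061 × (156 − 66) = 120.549 → 121

(51, 205, 121)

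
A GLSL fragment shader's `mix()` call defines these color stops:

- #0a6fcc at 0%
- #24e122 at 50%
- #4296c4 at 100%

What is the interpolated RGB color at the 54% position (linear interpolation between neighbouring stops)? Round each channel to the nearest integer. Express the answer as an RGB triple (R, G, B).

54% lies between the 50% and 100% stops, so the local fraction is t = (54 − 50)/(100 − 50) = 4/50 ≈ 0.08.
#24e122 → (36, 225, 34); #4296c4 → (66, 150, 196).
R = 36 + 0.08 × (66 − 36) = 38.4 → 38
G = 225 + 0.08 × (150 − 225) = 219 → 219
B = 34 + 0.08 × (196 − 34) = 46.96 → 47

(38, 219, 47)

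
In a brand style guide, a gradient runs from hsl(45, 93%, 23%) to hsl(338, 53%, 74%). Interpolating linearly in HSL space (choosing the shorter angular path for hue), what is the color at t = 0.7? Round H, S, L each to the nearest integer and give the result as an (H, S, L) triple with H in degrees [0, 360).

Hue: 338 − 45 = 293°, but |293| > 180 so the shorter arc goes the other way: Δh = 293 − 360 = -67°.
H = 45 + 0.7 × (-67) = -1.9 → -2 → -2 mod 360 = 358°
S = 93 + 0.7 × (53 − 93) = 65 → 65%
L = 23 + 0.7 × (74 − 23) = 58.7 → 59%

(358, 65, 59)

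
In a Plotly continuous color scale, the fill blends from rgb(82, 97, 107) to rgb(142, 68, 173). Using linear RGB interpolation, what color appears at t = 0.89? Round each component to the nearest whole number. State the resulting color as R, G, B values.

R = 82 + 0.89 × (142 − 82) = 82 + 0.89 × 60 = 135.4 → 135
G = 97 + 0.89 × (68 − 97) = 97 + 0.89 × -29 = 71.19 → 71
B = 107 + 0.89 × (173 − 107) = 107 + 0.89 × 66 = 165.74 → 166
So the blended color is (135, 71, 166), about #8747a6.

(135, 71, 166)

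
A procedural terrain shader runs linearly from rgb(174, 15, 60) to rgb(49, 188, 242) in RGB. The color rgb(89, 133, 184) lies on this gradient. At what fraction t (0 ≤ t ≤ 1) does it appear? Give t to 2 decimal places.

Invert the lerp on the B channel (largest span, 182): t = (184 − 60) / (242 − 60) = 124/182 = 0.68132.
Check on R: (89 − 174)/(49 − 174) = 0.68 ✓

0.68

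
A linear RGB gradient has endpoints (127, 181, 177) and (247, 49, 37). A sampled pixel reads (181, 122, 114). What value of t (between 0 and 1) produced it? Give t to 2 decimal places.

Invert the lerp on the B channel (largest span, 140): t = (114 − 177) / (37 − 177) = -63/-140 = 0.45.
Check on R: (181 − 127)/(247 − 127) = 0.45 ✓

0.45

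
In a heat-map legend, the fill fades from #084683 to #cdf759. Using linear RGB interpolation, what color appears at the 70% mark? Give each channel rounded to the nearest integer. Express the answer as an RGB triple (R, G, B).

(146, 194, 102)

#084683 → (8, 70, 131); #cdf759 → (205, 247, 89).
70% corresponds to t = 0.7.
R = 8 + 0.7 × (205 − 8) = 8 + 0.7 × 197 = 145.9 → 146
G = 70 + 0.7 × (247 − 70) = 70 + 0.7 × 177 = 193.9 → 194
B = 131 + 0.7 × (89 − 131) = 131 + 0.7 × -42 = 101.6 → 102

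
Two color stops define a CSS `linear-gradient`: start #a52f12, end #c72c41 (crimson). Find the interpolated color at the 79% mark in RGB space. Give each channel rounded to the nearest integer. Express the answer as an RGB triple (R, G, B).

#a52f12 → (165, 47, 18); #c72c41 → (199, 44, 65).
79% corresponds to t = 0.79.
R = 165 + 0.79 × (199 − 165) = 165 + 0.79 × 34 = 191.86 → 192
G = 47 + 0.79 × (44 − 47) = 47 + 0.79 × -3 = 44.63 → 45
B = 18 + 0.79 × (65 − 18) = 18 + 0.79 × 47 = 55.13 → 55

(192, 45, 55)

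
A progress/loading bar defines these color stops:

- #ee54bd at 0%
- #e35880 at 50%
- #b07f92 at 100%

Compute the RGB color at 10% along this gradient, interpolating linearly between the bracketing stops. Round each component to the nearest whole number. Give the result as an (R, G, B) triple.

(236, 85, 177)

10% lies between the 0% and 50% stops, so the local fraction is t = (10 − 0)/(50 − 0) = 10/50 ≈ 0.2.
#ee54bd → (238, 84, 189); #e35880 → (227, 88, 128).
R = 238 + 0.2 × (227 − 238) = 235.8 → 236
G = 84 + 0.2 × (88 − 84) = 84.8 → 85
B = 189 + 0.2 × (128 − 189) = 176.8 → 177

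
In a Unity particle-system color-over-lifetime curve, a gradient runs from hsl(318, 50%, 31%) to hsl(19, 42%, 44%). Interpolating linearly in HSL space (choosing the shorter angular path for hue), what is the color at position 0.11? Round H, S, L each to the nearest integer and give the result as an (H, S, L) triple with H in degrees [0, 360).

(325, 49, 32)

Hue: 19 − 318 = -299°, but |-299| > 180 so the shorter arc goes the other way: Δh = -299 + 360 = 61°.
H = 318 + 0.11 × (61) = 324.71 → 325°
S = 50 + 0.11 × (42 − 50) = 49.12 → 49%
L = 31 + 0.11 × (44 − 31) = 32.43 → 32%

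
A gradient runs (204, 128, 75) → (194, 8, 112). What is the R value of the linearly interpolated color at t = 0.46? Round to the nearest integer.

199

R = 204 + 0.46 × (194 − 204) = 199.4 → 199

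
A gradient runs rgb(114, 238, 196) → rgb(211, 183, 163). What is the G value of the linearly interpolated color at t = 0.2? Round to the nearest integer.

G = 238 + 0.2 × (183 − 238) = 227 → 227

227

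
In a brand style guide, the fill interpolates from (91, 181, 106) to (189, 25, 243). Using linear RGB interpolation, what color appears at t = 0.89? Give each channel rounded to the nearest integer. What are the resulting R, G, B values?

R = 91 + 0.89 × (189 − 91) = 91 + 0.89 × 98 = 178.22 → 178
G = 181 + 0.89 × (25 − 181) = 181 + 0.89 × -156 = 42.16 → 42
B = 106 + 0.89 × (243 − 106) = 106 + 0.89 × 137 = 227.93 → 228

(178, 42, 228)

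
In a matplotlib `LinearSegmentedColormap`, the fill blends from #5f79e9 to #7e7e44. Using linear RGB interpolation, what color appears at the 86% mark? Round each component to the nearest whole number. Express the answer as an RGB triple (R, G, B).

#5f79e9 → (95, 121, 233); #7e7e44 → (126, 126, 68).
86% corresponds to t = 0.86.
R = 95 + 0.86 × (126 − 95) = 95 + 0.86 × 31 = 121.66 → 122
G = 121 + 0.86 × (126 − 121) = 121 + 0.86 × 5 = 125.3 → 125
B = 233 + 0.86 × (68 − 233) = 233 + 0.86 × -165 = 91.1 → 91
So the blended color is (122, 125, 91), about #7a7d5b.

(122, 125, 91)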